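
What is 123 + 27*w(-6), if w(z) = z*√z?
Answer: 123 - 162*I*√6 ≈ 123.0 - 396.82*I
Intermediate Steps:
w(z) = z^(3/2)
123 + 27*w(-6) = 123 + 27*(-6)^(3/2) = 123 + 27*(-6*I*√6) = 123 - 162*I*√6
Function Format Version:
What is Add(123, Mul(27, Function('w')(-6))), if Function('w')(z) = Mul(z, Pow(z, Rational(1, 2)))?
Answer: Add(123, Mul(-162, I, Pow(6, Rational(1, 2)))) ≈ Add(123.00, Mul(-396.82, I))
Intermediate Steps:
Function('w')(z) = Pow(z, Rational(3, 2))
Add(123, Mul(27, Function('w')(-6))) = Add(123, Mul(27, Pow(-6, Rational(3, 2)))) = Add(123, Mul(27, Mul(-6, I, Pow(6, Rational(1, 2))))) = Add(123, Mul(-162, I, Pow(6, Rational(1, 2))))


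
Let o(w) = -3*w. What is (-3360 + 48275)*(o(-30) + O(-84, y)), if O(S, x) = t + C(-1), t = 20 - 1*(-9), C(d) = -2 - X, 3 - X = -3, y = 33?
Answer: 4985565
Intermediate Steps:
X = 6 (X = 3 - 1*(-3) = 3 + 3 = 6)
C(d) = -8 (C(d) = -2 - 1*6 = -2 - 6 = -8)
t = 29 (t = 20 + 9 = 29)
O(S, x) = 21 (O(S, x) = 29 - 8 = 21)
(-3360 + 48275)*(o(-30) + O(-84, y)) = (-3360 + 48275)*(-3*(-30) + 21) = 44915*(90 + 21) = 44915*111 = 4985565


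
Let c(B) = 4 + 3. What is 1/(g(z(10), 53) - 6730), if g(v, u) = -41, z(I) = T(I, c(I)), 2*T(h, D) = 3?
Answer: -1/6771 ≈ -0.00014769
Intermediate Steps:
c(B) = 7
T(h, D) = 3/2 (T(h, D) = (½)*3 = 3/2)
z(I) = 3/2
1/(g(z(10), 53) - 6730) = 1/(-41 - 6730) = 1/(-6771) = -1/6771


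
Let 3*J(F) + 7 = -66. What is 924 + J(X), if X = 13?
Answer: 2699/3 ≈ 899.67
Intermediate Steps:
J(F) = -73/3 (J(F) = -7/3 + (⅓)*(-66) = -7/3 - 22 = -73/3)
924 + J(X) = 924 - 73/3 = 2699/3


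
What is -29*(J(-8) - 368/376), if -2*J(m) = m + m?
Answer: -9570/47 ≈ -203.62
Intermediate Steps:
J(m) = -m (J(m) = -(m + m)/2 = -m)
-29*(J(-8) - 368/376) = -29*(-1*(-8) - 368/376) = -29*(8 - 368/376) = -29*(8 - 1*46/47) = -29*(8 - 46/47) = -29*330/47 = -9570/47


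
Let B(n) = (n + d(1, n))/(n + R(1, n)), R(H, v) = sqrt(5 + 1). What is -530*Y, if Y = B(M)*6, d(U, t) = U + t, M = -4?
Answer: -8904 - 2226*sqrt(6) ≈ -14357.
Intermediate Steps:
R(H, v) = sqrt(6)
B(n) = (1 + 2*n)/(n + sqrt(6)) (B(n) = (n + (1 + n))/(n + sqrt(6)) = (1 + 2*n)/(n + sqrt(6)))
Y = -42/(-4 + sqrt(6)) (Y = ((1 + 2*(-4))/(-4 + sqrt(6)))*6 = ((1 - 8)/(-4 + sqrt(6)))*6 = (-7/(-4 + sqrt(6)))*6 = -7/(-4 + sqrt(6))*6 = -42/(-4 + sqrt(6)) ≈ 27.088)
-530*Y = -530*(84/5 + 21*sqrt(6)/5) = -8904 - 2226*sqrt(6)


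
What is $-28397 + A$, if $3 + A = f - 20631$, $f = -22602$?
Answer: $-71633$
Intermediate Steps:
$A = -43236$ ($A = -3 - 43233 = -43236$)
$-28397 + A = -28397 - 43236 = -71633$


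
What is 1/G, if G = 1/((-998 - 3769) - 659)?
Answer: -5426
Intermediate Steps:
G = -1/5426 (G = 1/(-4767 - 659) = 1/(-5426) = -1/5426 ≈ -0.00018430)
1/G = 1/(-1/5426) = -5426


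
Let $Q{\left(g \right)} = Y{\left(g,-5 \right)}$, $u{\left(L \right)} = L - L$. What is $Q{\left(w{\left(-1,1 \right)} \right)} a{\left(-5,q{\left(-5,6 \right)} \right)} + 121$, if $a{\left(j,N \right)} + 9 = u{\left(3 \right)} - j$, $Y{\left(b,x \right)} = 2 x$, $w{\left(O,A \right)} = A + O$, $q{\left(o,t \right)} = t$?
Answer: $161$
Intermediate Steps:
$u{\left(L \right)} = 0$
$Q{\left(g \right)} = -10$ ($Q{\left(g \right)} = 2 \left(-5\right) = -10$)
$a{\left(j,N \right)} = -9 - j$ ($a{\left(j,N \right)} = -9 + \left(0 - j\right) = -9 - j$)
$Q{\left(w{\left(-1,1 \right)} \right)} a{\left(-5,q{\left(-5,6 \right)} \right)} + 121 = - 10 \left(-9 - -5\right) + 121 = - 10 \left(-9 + 5\right) + 121 = \left(-10\right) \left(-4\right) + 121 = 40 + 121 = 161$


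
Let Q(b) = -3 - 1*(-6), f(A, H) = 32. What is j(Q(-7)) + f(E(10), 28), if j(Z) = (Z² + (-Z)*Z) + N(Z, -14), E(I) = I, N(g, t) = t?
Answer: 18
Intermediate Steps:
Q(b) = 3 (Q(b) = -3 + 6 = 3)
j(Z) = -14 (j(Z) = (Z² + (-Z)*Z) - 14 = (Z² - Z²) - 14 = 0 - 14 = -14)
j(Q(-7)) + f(E(10), 28) = -14 + 32 = 18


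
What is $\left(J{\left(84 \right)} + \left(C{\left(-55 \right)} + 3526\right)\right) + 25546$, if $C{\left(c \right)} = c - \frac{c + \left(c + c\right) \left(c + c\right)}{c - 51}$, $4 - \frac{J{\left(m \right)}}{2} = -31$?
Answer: $\frac{3095267}{106} \approx 29201.0$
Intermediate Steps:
$J{\left(m \right)} = 70$ ($J{\left(m \right)} = 8 - -62 = 8 + 62 = 70$)
$C{\left(c \right)} = c - \frac{c + 4 c^{2}}{-51 + c}$ ($C{\left(c \right)} = c - \frac{c + 2 c 2 c}{-51 + c} = c - \frac{c + 4 c^{2}}{-51 + c}$)
$\left(J{\left(84 \right)} + \left(C{\left(-55 \right)} + 3526\right)\right) + 25546 = \left(70 + \left(\left(-1\right) \left(-55\right) \frac{1}{-51 - 55} \left(52 + 3 \left(-55\right)\right) + 3526\right)\right) + 25546 = \left(70 + \left(\left(-1\right) \left(-55\right) \frac{1}{-106} \left(52 - 165\right) + 3526\right)\right) + 25546 = \left(70 + \left(\left(-1\right) \left(-55\right) \left(- \frac{1}{106}\right) \left(-113\right) + 3526\right)\right) + 25546 = \left(70 + \left(\frac{6215}{106} + 3526\right)\right) + 25546 = \left(70 + \frac{379971}{106}\right) + 25546 = \frac{387391}{106} + 25546 = \frac{3095267}{106}$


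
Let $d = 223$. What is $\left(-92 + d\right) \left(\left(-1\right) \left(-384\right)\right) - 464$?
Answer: $49840$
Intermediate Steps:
$\left(-92 + d\right) \left(\left(-1\right) \left(-384\right)\right) - 464 = \left(-92 + 223\right) \left(\left(-1\right) \left(-384\right)\right) - 464 = 131 \cdot 384 - 464 = 50304 - 464 = 49840$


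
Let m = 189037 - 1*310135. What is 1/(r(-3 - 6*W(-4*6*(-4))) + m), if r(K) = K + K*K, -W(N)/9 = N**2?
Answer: 1/247666847484 ≈ 4.0377e-12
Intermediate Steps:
W(N) = -9*N**2
r(K) = K + K**2
m = -121098 (m = 189037 - 310135 = -121098)
1/(r(-3 - 6*W(-4*6*(-4))) + m) = 1/((-3 - (-54)*(-4*6*(-4))**2)*(1 + (-3 - (-54)*(-4*6*(-4))**2)) - 121098) = 1/((-3 - (-54)*(-24*(-4))**2)*(1 + (-3 - (-54)*(-24*(-4))**2)) - 121098) = 1/((-3 - (-54)*96**2)*(1 + (-3 - (-54)*96**2)) - 121098) = 1/((-3 - (-54)*9216)*(1 + (-3 - (-54)*9216)) - 121098) = 1/((-3 - 6*(-82944))*(1 + (-3 - 6*(-82944))) - 121098) = 1/((-3 + 497664)*(1 + (-3 + 497664)) - 121098) = 1/(497661*(1 + 497661) - 121098) = 1/(497661*497662 - 121098) = 1/(247666968582 - 121098) = 1/247666847484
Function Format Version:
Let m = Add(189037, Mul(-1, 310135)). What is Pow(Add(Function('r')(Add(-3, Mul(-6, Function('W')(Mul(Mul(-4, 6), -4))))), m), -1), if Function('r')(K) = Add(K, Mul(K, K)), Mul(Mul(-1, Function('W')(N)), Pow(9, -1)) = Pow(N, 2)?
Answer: Rational(1, 247666847484) ≈ 4.0377e-12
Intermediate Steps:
Function('W')(N) = Mul(-9, Pow(N, 2))
Function('r')(K) = Add(K, Pow(K, 2))
m = -121098 (m = Add(189037, -310135) = -121098)
Pow(Add(Function('r')(Add(-3, Mul(-6, Function('W')(Mul(Mul(-4, 6), -4))))), m), -1) = Pow(Add(Mul(Add(-3, Mul(-6, Mul(-9, Pow(Mul(Mul(-4, 6), -4), 2)))), Add(1, Add(-3, Mul(-6, Mul(-9, Pow(Mul(Mul(-4, 6), -4), 2)))))), -121098), -1) = Pow(Add(Mul(Add(-3, Mul(-6, Mul(-9, Pow(Mul(-24, -4), 2)))), Add(1, Add(-3, Mul(-6, Mul(-9, Pow(Mul(-24, -4), 2)))))), -121098), -1) = Pow(Add(Mul(Add(-3, Mul(-6, Mul(-9, Pow(96, 2)))), Add(1, Add(-3, Mul(-6, Mul(-9, Pow(96, 2)))))), -121098), -1) = Pow(Add(Mul(Add(-3, Mul(-6, Mul(-9, 9216))), Add(1, Add(-3, Mul(-6, Mul(-9, 9216))))), -121098), -1) = Pow(Add(Mul(Add(-3, Mul(-6, -82944)), Add(1, Add(-3, Mul(-6, -82944)))), -121098), -1) = Pow(Add(Mul(Add(-3, 497664), Add(1, Add(-3, 497664))), -121098), -1) = Pow(Add(Mul(497661, Add(1, 497661)), -121098), -1) = Pow(Add(Mul(497661, 497662), -121098), -1) = Pow(Add(247666968582, -121098), -1) = Pow(247666847484, -1) = Rational(1, 247666847484)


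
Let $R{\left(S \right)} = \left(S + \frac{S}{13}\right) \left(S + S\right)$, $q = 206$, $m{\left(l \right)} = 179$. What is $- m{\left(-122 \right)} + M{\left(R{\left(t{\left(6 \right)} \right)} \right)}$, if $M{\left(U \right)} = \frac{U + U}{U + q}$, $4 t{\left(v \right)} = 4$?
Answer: $- \frac{242159}{1353} \approx -178.98$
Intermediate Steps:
$t{\left(v \right)} = 1$ ($t{\left(v \right)} = \frac{1}{4} \cdot 4 = 1$)
$R{\left(S \right)} = \frac{28 S^{2}}{13}$ ($R{\left(S \right)} = \left(S + S \frac{1}{13}\right) 2 S = \left(S + \frac{S}{13}\right) 2 S = \frac{14 S}{13} \cdot 2 S = \frac{28 S^{2}}{13}$)
$M{\left(U \right)} = \frac{2 U}{206 + U}$ ($M{\left(U \right)} = \frac{U + U}{U + 206} = \frac{2 U}{206 + U}$)
$- m{\left(-122 \right)} + M{\left(R{\left(t{\left(6 \right)} \right)} \right)} = \left(-1\right) 179 + \frac{2 \frac{28 \cdot 1^{2}}{13}}{206 + \frac{28 \cdot 1^{2}}{13}} = -179 + \frac{2 \cdot \frac{28}{13} \cdot 1}{206 + \frac{28}{13} \cdot 1} = -179 + 2 \cdot \frac{28}{13} \frac{1}{206 + \frac{28}{13}} = -179 + 2 \cdot \frac{28}{13} \frac{1}{\frac{2706}{13}} = -179 + 2 \cdot \frac{28}{13} \cdot \frac{13}{2706} = -179 + \frac{28}{1353} = - \frac{242159}{1353}$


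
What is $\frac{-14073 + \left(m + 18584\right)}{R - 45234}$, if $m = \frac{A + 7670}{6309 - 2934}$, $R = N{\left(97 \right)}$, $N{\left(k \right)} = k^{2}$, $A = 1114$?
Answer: $- \frac{1692601}{13434375} \approx -0.12599$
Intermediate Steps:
$R = 9409$ ($R = 97^{2} = 9409$)
$m = \frac{976}{375}$ ($m = \frac{1114 + 7670}{6309 - 2934} = \frac{8784}{3375} = 8784 \cdot \frac{1}{3375} = \frac{976}{375} \approx 2.6027$)
$\frac{-14073 + \left(m + 18584\right)}{R - 45234} = \frac{-14073 + \left(\frac{976}{375} + 18584\right)}{9409 - 45234} = \frac{-14073 + \frac{6969976}{375}}{-35825} = \frac{1692601}{375} \left(- \frac{1}{35825}\right) = - \frac{1692601}{13434375}$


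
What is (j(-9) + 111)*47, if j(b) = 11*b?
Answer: 564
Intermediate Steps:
(j(-9) + 111)*47 = (11*(-9) + 111)*47 = (-99 + 111)*47 = 12*47 = 564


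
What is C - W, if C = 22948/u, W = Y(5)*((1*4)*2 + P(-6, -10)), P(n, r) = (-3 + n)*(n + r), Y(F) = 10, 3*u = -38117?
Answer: -58006684/38117 ≈ -1521.8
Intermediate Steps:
u = -38117/3 (u = (1/3)*(-38117) = -38117/3 ≈ -12706.)
W = 1520 (W = 10*((1*4)*2 + ((-6)**2 - 3*(-6) - 3*(-10) - 6*(-10))) = 10*(4*2 + (36 + 18 + 30 + 60)) = 10*(8 + 144) = 10*152 = 1520)
C = -68844/38117 (C = 22948/(-38117/3) = 22948*(-3/38117) = -68844/38117 ≈ -1.8061)
C - W = -68844/38117 - 1*1520 = -68844/38117 - 1520 = -58006684/38117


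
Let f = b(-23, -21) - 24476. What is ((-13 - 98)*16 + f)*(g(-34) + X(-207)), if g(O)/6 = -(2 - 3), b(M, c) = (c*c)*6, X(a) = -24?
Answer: 424908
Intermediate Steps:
b(M, c) = 6*c² (b(M, c) = c²*6 = 6*c²)
g(O) = 6 (g(O) = 6*(-(2 - 3)) = 6*(-1*(-1)) = 6*1 = 6)
f = -21830 (f = 6*(-21)² - 24476 = 6*441 - 24476 = 2646 - 24476 = -21830)
((-13 - 98)*16 + f)*(g(-34) + X(-207)) = ((-13 - 98)*16 - 21830)*(6 - 24) = (-111*16 - 21830)*(-18) = (-1776 - 21830)*(-18) = -23606*(-18) = 424908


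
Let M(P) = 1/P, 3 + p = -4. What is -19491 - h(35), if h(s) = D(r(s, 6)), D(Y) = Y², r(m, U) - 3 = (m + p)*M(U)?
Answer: -175948/9 ≈ -19550.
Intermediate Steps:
p = -7 (p = -3 - 4 = -7)
r(m, U) = 3 + (-7 + m)/U (r(m, U) = 3 + (m - 7)/U = 3 + (-7 + m)/U)
h(s) = (11/6 + s/6)² (h(s) = ((-7 + s + 3*6)/6)² = ((-7 + s + 18)/6)² = ((11 + s)/6)² = (11/6 + s/6)²)
-19491 - h(35) = -19491 - (11 + 35)²/36 = -19491 - 46²/36 = -19491 - 2116/36 = -19491 - 1*529/9 = -19491 - 529/9 = -175948/9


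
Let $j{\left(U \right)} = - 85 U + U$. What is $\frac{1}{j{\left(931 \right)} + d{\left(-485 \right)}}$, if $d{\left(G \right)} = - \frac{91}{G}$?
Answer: $- \frac{485}{37928849} \approx -1.2787 \cdot 10^{-5}$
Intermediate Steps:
$j{\left(U \right)} = - 84 U$
$\frac{1}{j{\left(931 \right)} + d{\left(-485 \right)}} = \frac{1}{\left(-84\right) 931 - \frac{91}{-485}} = \frac{1}{-78204 - - \frac{91}{485}} = \frac{1}{-78204 + \frac{91}{485}} = \frac{1}{- \frac{37928849}{485}} = - \frac{485}{37928849}$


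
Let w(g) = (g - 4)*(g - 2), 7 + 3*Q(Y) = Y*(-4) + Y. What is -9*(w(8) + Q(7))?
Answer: -132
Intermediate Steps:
Q(Y) = -7/3 - Y (Q(Y) = -7/3 + (Y*(-4) + Y)/3 = -7/3 + (-4*Y + Y)/3 = -7/3 + (-3*Y)/3 = -7/3 - Y)
w(g) = (-4 + g)*(-2 + g)
-9*(w(8) + Q(7)) = -9*((8 + 8**2 - 6*8) + (-7/3 - 1*7)) = -9*((8 + 64 - 48) + (-7/3 - 7)) = -9*(24 - 28/3) = -9*44/3 = -132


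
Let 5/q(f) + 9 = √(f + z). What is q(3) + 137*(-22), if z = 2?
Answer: -229109/76 - 5*√5/76 ≈ -3014.7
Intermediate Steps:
q(f) = 5/(-9 + √(2 + f)) (q(f) = 5/(-9 + √(f + 2)) = 5/(-9 + √(2 + f)))
q(3) + 137*(-22) = 5/(-9 + √(2 + 3)) + 137*(-22) = 5/(-9 + √5) - 3014 = -3014 + 5/(-9 + √5)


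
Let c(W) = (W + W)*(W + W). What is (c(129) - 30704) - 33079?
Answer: 2781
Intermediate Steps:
c(W) = 4*W² (c(W) = (2*W)*(2*W) = 4*W²)
(c(129) - 30704) - 33079 = (4*129² - 30704) - 33079 = (4*16641 - 30704) - 33079 = (66564 - 30704) - 33079 = 35860 - 33079 = 2781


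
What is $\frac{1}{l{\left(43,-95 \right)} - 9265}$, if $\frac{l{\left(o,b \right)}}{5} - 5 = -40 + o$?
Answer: $- \frac{1}{9225} \approx -0.0001084$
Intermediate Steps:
$l{\left(o,b \right)} = -175 + 5 o$ ($l{\left(o,b \right)} = 25 + 5 \left(-40 + o\right) = 25 + \left(-200 + 5 o\right) = -175 + 5 o$)
$\frac{1}{l{\left(43,-95 \right)} - 9265} = \frac{1}{\left(-175 + 5 \cdot 43\right) - 9265} = \frac{1}{\left(-175 + 215\right) - 9265} = \frac{1}{40 - 9265} = \frac{1}{-9225} = - \frac{1}{9225}$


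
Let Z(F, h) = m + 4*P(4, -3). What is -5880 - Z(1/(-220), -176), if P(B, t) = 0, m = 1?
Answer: -5881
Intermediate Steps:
Z(F, h) = 1 (Z(F, h) = 1 + 4*0 = 1 + 0 = 1)
-5880 - Z(1/(-220), -176) = -5880 - 1*1 = -5880 - 1 = -5881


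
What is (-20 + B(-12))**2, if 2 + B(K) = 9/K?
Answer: 8281/16 ≈ 517.56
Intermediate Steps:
B(K) = -2 + 9/K
(-20 + B(-12))**2 = (-20 + (-2 + 9/(-12)))**2 = (-20 + (-2 + 9*(-1/12)))**2 = (-20 + (-2 - 3/4))**2 = (-20 - 11/4)**2 = (-91/4)**2 = 8281/16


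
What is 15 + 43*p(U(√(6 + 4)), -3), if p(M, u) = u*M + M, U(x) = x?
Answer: 15 - 86*√10 ≈ -256.96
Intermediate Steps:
p(M, u) = M + M*u (p(M, u) = M*u + M = M + M*u)
15 + 43*p(U(√(6 + 4)), -3) = 15 + 43*(√(6 + 4)*(1 - 3)) = 15 + 43*(√10*(-2)) = 15 + 43*(-2*√10) = 15 - 86*√10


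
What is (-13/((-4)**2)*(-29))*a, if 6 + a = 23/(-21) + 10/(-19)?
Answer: -1146457/6384 ≈ -179.58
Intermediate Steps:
a = -3041/399 (a = -6 + (23/(-21) + 10/(-19)) = -6 + (23*(-1/21) + 10*(-1/19)) = -6 + (-23/21 - 10/19) = -6 - 647/399 = -3041/399 ≈ -7.6216)
(-13/((-4)**2)*(-29))*a = (-13/((-4)**2)*(-29))*(-3041/399) = (-13/16*(-29))*(-3041/399) = (-13*1/16*(-29))*(-3041/399) = -13/16*(-29)*(-3041/399) = (377/16)*(-3041/399) = -1146457/6384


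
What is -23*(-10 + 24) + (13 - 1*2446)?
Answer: -2755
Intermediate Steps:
-23*(-10 + 24) + (13 - 1*2446) = -23*14 + (13 - 2446) = -322 - 2433 = -2755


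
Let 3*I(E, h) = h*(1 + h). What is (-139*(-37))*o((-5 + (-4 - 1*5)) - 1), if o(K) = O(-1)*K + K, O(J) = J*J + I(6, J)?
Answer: -154290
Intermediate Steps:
I(E, h) = h*(1 + h)/3 (I(E, h) = (h*(1 + h))/3 = h*(1 + h)/3)
O(J) = J² + J*(1 + J)/3 (O(J) = J*J + J*(1 + J)/3 = J² + J*(1 + J)/3)
o(K) = 2*K (o(K) = ((⅓)*(-1)*(1 + 4*(-1)))*K + K = ((⅓)*(-1)*(1 - 4))*K + K = ((⅓)*(-1)*(-3))*K + K = 1*K + K = K + K = 2*K)
(-139*(-37))*o((-5 + (-4 - 1*5)) - 1) = (-139*(-37))*(2*((-5 + (-4 - 1*5)) - 1)) = 5143*(2*((-5 + (-4 - 5)) - 1)) = 5143*(2*((-5 - 9) - 1)) = 5143*(2*(-14 - 1)) = 5143*(2*(-15)) = 5143*(-30) = -154290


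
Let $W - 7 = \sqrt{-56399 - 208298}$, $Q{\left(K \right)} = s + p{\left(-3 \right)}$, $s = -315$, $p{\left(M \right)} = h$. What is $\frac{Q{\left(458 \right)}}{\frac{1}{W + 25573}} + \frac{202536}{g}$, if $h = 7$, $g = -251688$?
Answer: $- \frac{82623306119}{10487} - 308 i \sqrt{264697} \approx -7.8786 \cdot 10^{6} - 1.5846 \cdot 10^{5} i$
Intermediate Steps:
$p{\left(M \right)} = 7$
$Q{\left(K \right)} = -308$ ($Q{\left(K \right)} = -315 + 7 = -308$)
$W = 7 + i \sqrt{264697}$ ($W = 7 + \sqrt{-56399 - 208298} = 7 + \sqrt{-264697} = 7 + i \sqrt{264697} \approx 7.0 + 514.49 i$)
$\frac{Q{\left(458 \right)}}{\frac{1}{W + 25573}} + \frac{202536}{g} = - \frac{308}{\frac{1}{\left(7 + i \sqrt{264697}\right) + 25573}} + \frac{202536}{-251688} = - \frac{308}{\frac{1}{25580 + i \sqrt{264697}}} + 202536 \left(- \frac{1}{251688}\right) = - 308 \left(25580 + i \sqrt{264697}\right) - \frac{8439}{10487} = \left(-7878640 - 308 i \sqrt{264697}\right) - \frac{8439}{10487} = - \frac{82623306119}{10487} - 308 i \sqrt{264697}$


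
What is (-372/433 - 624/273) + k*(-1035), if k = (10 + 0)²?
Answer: -313718032/3031 ≈ -1.0350e+5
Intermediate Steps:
k = 100 (k = 10² = 100)
(-372/433 - 624/273) + k*(-1035) = (-372/433 - 624/273) + 100*(-1035) = (-372*1/433 - 624*1/273) - 103500 = (-372/433 - 16/7) - 103500 = -9532/3031 - 103500 = -313718032/3031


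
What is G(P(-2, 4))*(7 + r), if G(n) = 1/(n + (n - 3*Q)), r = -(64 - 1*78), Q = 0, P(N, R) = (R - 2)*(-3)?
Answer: -7/4 ≈ -1.7500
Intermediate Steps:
P(N, R) = 6 - 3*R (P(N, R) = (-2 + R)*(-3) = 6 - 3*R)
r = 14 (r = -(64 - 78) = -1*(-14) = 14)
G(n) = 1/(2*n) (G(n) = 1/(n + (n - 3*0)) = 1/(n + (n + 0)) = 1/(n + n) = 1/(2*n))
G(P(-2, 4))*(7 + r) = (1/(2*(6 - 3*4)))*(7 + 14) = (1/(2*(6 - 12)))*21 = ((½)/(-6))*21 = ((½)*(-⅙))*21 = -1/12*21 = -7/4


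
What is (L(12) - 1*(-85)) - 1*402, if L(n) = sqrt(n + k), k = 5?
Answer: -317 + sqrt(17) ≈ -312.88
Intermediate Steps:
L(n) = sqrt(5 + n) (L(n) = sqrt(n + 5) = sqrt(5 + n))
(L(12) - 1*(-85)) - 1*402 = (sqrt(5 + 12) - 1*(-85)) - 1*402 = (sqrt(17) + 85) - 402 = (85 + sqrt(17)) - 402 = -317 + sqrt(17)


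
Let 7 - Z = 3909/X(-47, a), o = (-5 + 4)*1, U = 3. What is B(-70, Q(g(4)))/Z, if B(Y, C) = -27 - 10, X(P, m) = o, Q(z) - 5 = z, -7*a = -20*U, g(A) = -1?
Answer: -37/3916 ≈ -0.0094484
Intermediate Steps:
o = -1 (o = -1*1 = -1)
a = 60/7 (a = -(-20)*3/7 = -1/7*(-60) = 60/7 ≈ 8.5714)
Q(z) = 5 + z
X(P, m) = -1
B(Y, C) = -37
Z = 3916 (Z = 7 - 3909/(-1) = 7 - 3909*(-1) = 7 - 1*(-3909) = 7 + 3909 = 3916)
B(-70, Q(g(4)))/Z = -37/3916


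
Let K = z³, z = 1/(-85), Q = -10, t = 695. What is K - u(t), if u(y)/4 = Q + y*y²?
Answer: -824652859622501/614125 ≈ -1.3428e+9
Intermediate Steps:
z = -1/85 ≈ -0.011765
u(y) = -40 + 4*y³ (u(y) = 4*(-10 + y*y²) = 4*(-10 + y³) = -40 + 4*y³)
K = -1/614125 (K = (-1/85)³ = -1/614125 ≈ -1.6283e-6)
K - u(t) = -1/614125 - (-40 + 4*695³) = -1/614125 - (-40 + 4*335702375) = -1/614125 - (-40 + 1342809500) = -1/614125 - 1*1342809460 = -1/614125 - 1342809460 = -824652859622501/614125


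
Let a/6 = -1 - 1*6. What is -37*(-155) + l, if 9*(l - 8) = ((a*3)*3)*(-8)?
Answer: 6079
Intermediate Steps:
a = -42 (a = 6*(-1 - 1*6) = 6*(-1 - 6) = 6*(-7) = -42)
l = 344 (l = 8 + ((-42*3*3)*(-8))/9 = 8 + (-126*3*(-8))/9 = 8 + (-378*(-8))/9 = 8 + (1/9)*3024 = 8 + 336 = 344)
-37*(-155) + l = -37*(-155) + 344 = 5735 + 344 = 6079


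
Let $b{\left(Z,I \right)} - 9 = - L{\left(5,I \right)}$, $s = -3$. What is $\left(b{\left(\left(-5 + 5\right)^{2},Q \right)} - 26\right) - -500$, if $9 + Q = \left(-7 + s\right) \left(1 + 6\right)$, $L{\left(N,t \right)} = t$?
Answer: $562$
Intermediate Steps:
$Q = -79$ ($Q = -9 + \left(-7 - 3\right) \left(1 + 6\right) = -9 - 70 = -79$)
$b{\left(Z,I \right)} = 9 - I$
$\left(b{\left(\left(-5 + 5\right)^{2},Q \right)} - 26\right) - -500 = \left(\left(9 - -79\right) - 26\right) - -500 = \left(\left(9 + 79\right) - 26\right) + 500 = \left(88 - 26\right) + 500 = 62 + 500 = 562$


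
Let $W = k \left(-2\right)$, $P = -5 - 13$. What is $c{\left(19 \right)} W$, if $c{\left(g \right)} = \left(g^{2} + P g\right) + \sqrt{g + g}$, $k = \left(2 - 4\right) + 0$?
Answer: $76 + 4 \sqrt{38} \approx 100.66$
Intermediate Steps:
$P = -18$ ($P = -5 - 13 = -18$)
$k = -2$ ($k = \left(2 - 4\right) + 0 = -2 + 0 = -2$)
$c{\left(g \right)} = g^{2} - 18 g + \sqrt{2} \sqrt{g}$ ($c{\left(g \right)} = \left(g^{2} - 18 g\right) + \sqrt{g + g} = \left(g^{2} - 18 g\right) + \sqrt{2 g} = \left(g^{2} - 18 g\right) + \sqrt{2} \sqrt{g} = g^{2} - 18 g + \sqrt{2} \sqrt{g}$)
$W = 4$ ($W = \left(-2\right) \left(-2\right) = 4$)
$c{\left(19 \right)} W = \left(19^{2} - 342 + \sqrt{2} \sqrt{19}\right) 4 = \left(361 - 342 + \sqrt{38}\right) 4 = \left(19 + \sqrt{38}\right) 4 = 76 + 4 \sqrt{38}$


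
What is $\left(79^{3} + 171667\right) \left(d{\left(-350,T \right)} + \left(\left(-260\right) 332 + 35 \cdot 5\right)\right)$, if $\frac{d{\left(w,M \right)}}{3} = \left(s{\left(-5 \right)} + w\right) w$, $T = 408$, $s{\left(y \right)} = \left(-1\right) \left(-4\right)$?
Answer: $184226591430$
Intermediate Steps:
$s{\left(y \right)} = 4$
$d{\left(w,M \right)} = 3 w \left(4 + w\right)$ ($d{\left(w,M \right)} = 3 \left(4 + w\right) w = 3 w \left(4 + w\right)$)
$\left(79^{3} + 171667\right) \left(d{\left(-350,T \right)} + \left(\left(-260\right) 332 + 35 \cdot 5\right)\right) = \left(79^{3} + 171667\right) \left(3 \left(-350\right) \left(4 - 350\right) + \left(\left(-260\right) 332 + 35 \cdot 5\right)\right) = \left(493039 + 171667\right) \left(3 \left(-350\right) \left(-346\right) + \left(-86320 + 175\right)\right) = 664706 \left(363300 - 86145\right) = 664706 \cdot 277155 = 184226591430$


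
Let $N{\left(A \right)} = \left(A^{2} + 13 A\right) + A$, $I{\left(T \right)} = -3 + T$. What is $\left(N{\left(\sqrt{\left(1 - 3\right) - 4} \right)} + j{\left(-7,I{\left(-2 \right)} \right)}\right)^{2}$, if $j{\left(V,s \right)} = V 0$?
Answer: $-1140 - 168 i \sqrt{6} \approx -1140.0 - 411.51 i$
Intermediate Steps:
$j{\left(V,s \right)} = 0$
$N{\left(A \right)} = A^{2} + 14 A$
$\left(N{\left(\sqrt{\left(1 - 3\right) - 4} \right)} + j{\left(-7,I{\left(-2 \right)} \right)}\right)^{2} = \left(\sqrt{\left(1 - 3\right) - 4} \left(14 + \sqrt{\left(1 - 3\right) - 4}\right) + 0\right)^{2} = \left(\sqrt{-2 - 4} \left(14 + \sqrt{-2 - 4}\right) + 0\right)^{2} = \left(\sqrt{-6} \left(14 + \sqrt{-6}\right) + 0\right)^{2} = \left(i \sqrt{6} \left(14 + i \sqrt{6}\right) + 0\right)^{2} = \left(i \sqrt{6} \left(14 + i \sqrt{6}\right)\right)^{2} = - 6 \left(14 + i \sqrt{6}\right)^{2}$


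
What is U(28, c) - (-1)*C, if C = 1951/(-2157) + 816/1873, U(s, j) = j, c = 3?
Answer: 10226072/4040061 ≈ 2.5312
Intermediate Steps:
C = -1894111/4040061 (C = 1951*(-1/2157) + 816*(1/1873) = -1951/2157 + 816/1873 = -1894111/4040061 ≈ -0.46883)
U(28, c) - (-1)*C = 3 - (-1)*(-1894111)/4040061 = 3 - 1*1894111/4040061 = 3 - 1894111/4040061 = 10226072/4040061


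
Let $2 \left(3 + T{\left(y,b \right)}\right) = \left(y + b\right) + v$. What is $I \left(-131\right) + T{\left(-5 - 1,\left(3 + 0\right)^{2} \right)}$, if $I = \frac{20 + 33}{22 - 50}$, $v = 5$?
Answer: $\frac{6971}{28} \approx 248.96$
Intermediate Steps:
$T{\left(y,b \right)} = - \frac{1}{2} + \frac{b}{2} + \frac{y}{2}$ ($T{\left(y,b \right)} = -3 + \frac{\left(y + b\right) + 5}{2} = -3 + \frac{\left(b + y\right) + 5}{2} = -3 + \frac{5 + b + y}{2} = -3 + \left(\frac{5}{2} + \frac{b}{2} + \frac{y}{2}\right) = - \frac{1}{2} + \frac{b}{2} + \frac{y}{2}$)
$I = - \frac{53}{28}$ ($I = \frac{53}{-28} = 53 \left(- \frac{1}{28}\right) = - \frac{53}{28} \approx -1.8929$)
$I \left(-131\right) + T{\left(-5 - 1,\left(3 + 0\right)^{2} \right)} = \left(- \frac{53}{28}\right) \left(-131\right) + \left(- \frac{1}{2} + \frac{\left(3 + 0\right)^{2}}{2} + \frac{-5 - 1}{2}\right) = \frac{6943}{28} + \left(- \frac{1}{2} + \frac{3^{2}}{2} + \frac{-5 - 1}{2}\right) = \frac{6943}{28} + \left(- \frac{1}{2} + \frac{1}{2} \cdot 9 + \frac{1}{2} \left(-6\right)\right) = \frac{6943}{28} - -1 = \frac{6943}{28} + 1 = \frac{6971}{28}$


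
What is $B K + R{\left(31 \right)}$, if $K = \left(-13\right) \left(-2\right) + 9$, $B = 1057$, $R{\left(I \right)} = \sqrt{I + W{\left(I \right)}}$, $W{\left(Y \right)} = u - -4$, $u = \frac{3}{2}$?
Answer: $36995 + \frac{\sqrt{146}}{2} \approx 37001.0$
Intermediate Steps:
$u = \frac{3}{2}$ ($u = 3 \cdot \frac{1}{2} = \frac{3}{2} \approx 1.5$)
$W{\left(Y \right)} = \frac{11}{2}$ ($W{\left(Y \right)} = \frac{3}{2} - -4 = \frac{3}{2} + 4 = \frac{11}{2}$)
$R{\left(I \right)} = \sqrt{\frac{11}{2} + I}$ ($R{\left(I \right)} = \sqrt{I + \frac{11}{2}} = \sqrt{\frac{11}{2} + I}$)
$K = 35$ ($K = 26 + 9 = 35$)
$B K + R{\left(31 \right)} = 1057 \cdot 35 + \frac{\sqrt{22 + 4 \cdot 31}}{2} = 36995 + \frac{\sqrt{22 + 124}}{2} = 36995 + \frac{\sqrt{146}}{2}$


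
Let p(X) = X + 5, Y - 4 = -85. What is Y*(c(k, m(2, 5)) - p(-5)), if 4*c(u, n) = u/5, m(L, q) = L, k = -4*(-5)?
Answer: -81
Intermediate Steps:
k = 20
Y = -81 (Y = 4 - 85 = -81)
p(X) = 5 + X
c(u, n) = u/20 (c(u, n) = (u/5)/4 = u/20)
Y*(c(k, m(2, 5)) - p(-5)) = -81*((1/20)*20 - (5 - 5)) = -81*(1 - 1*0) = -81*(1 + 0) = -81*1 = -81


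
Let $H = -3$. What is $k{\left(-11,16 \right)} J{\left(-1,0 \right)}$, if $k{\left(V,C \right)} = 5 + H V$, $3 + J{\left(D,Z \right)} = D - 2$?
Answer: $-228$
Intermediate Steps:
$J{\left(D,Z \right)} = -5 + D$ ($J{\left(D,Z \right)} = -3 + \left(D - 2\right) = -3 + \left(-2 + D\right) = -5 + D$)
$k{\left(V,C \right)} = 5 - 3 V$
$k{\left(-11,16 \right)} J{\left(-1,0 \right)} = \left(5 - -33\right) \left(-5 - 1\right) = \left(5 + 33\right) \left(-6\right) = 38 \left(-6\right) = -228$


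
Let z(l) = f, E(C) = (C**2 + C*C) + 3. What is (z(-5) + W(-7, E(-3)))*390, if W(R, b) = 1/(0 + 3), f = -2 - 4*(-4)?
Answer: 5590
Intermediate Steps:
E(C) = 3 + 2*C**2 (E(C) = (C**2 + C**2) + 3 = 2*C**2 + 3 = 3 + 2*C**2)
f = 14 (f = -2 + 16 = 14)
W(R, b) = 1/3
z(l) = 14
(z(-5) + W(-7, E(-3)))*390 = (14 + 1/3)*390 = (43/3)*390 = 5590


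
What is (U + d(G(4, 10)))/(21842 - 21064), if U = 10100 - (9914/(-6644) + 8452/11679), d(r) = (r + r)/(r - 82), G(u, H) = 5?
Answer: 2743166442833/211291936548 ≈ 12.983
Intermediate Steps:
d(r) = 2*r/(-82 + r) (d(r) = (2*r)/(-82 + r) = 2*r/(-82 + r))
U = 391885959059/38797638 (U = 10100 - (9914*(-1/6644) + 8452*(1/11679)) = 10100 - (-4957/3322 + 8452/11679) = 10100 - 1*(-29815259/38797638) = 10100 + 29815259/38797638 = 391885959059/38797638 ≈ 10101.)
(U + d(G(4, 10)))/(21842 - 21064) = (391885959059/38797638 + 2*5/(-82 + 5))/(21842 - 21064) = (391885959059/38797638 + 2*5/(-77))/778 = (391885959059/38797638 + 2*5*(-1/77))*(1/778) = (391885959059/38797638 - 10/77)*(1/778) = (2743166442833/271583466)*(1/778) = 2743166442833/211291936548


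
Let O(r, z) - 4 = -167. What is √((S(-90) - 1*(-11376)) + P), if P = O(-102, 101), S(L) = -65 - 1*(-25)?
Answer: √11173 ≈ 105.70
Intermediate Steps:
S(L) = -40 (S(L) = -65 + 25 = -40)
O(r, z) = -163 (O(r, z) = 4 - 167 = -163)
P = -163
√((S(-90) - 1*(-11376)) + P) = √((-40 - 1*(-11376)) - 163) = √((-40 + 11376) - 163) = √(11336 - 163) = √11173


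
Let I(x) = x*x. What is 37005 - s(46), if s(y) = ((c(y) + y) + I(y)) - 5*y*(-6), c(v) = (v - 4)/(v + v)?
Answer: 1539277/46 ≈ 33463.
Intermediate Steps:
c(v) = (-4 + v)/(2*v) (c(v) = (-4 + v)/((2*v)) = (-4 + v)*(1/(2*v)) = (-4 + v)/(2*v))
I(x) = x**2
s(y) = y**2 + 31*y + (-4 + y)/(2*y) (s(y) = (((-4 + y)/(2*y) + y) + y**2) - 5*y*(-6) = ((y + (-4 + y)/(2*y)) + y**2) + 30*y = (y + y**2 + (-4 + y)/(2*y)) + 30*y = y**2 + 31*y + (-4 + y)/(2*y))
37005 - s(46) = 37005 - (1/2 + 46**2 - 2/46 + 31*46) = 37005 - (1/2 + 2116 - 2*1/46 + 1426) = 37005 - (1/2 + 2116 - 1/23 + 1426) = 37005 - 1*162953/46 = 37005 - 162953/46 = 1539277/46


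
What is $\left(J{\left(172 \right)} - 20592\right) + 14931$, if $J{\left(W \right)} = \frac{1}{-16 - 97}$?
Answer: $- \frac{639694}{113} \approx -5661.0$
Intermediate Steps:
$J{\left(W \right)} = - \frac{1}{113}$ ($J{\left(W \right)} = \frac{1}{-113} = - \frac{1}{113}$)
$\left(J{\left(172 \right)} - 20592\right) + 14931 = \left(- \frac{1}{113} - 20592\right) + 14931 = - \frac{2326897}{113} + 14931 = - \frac{639694}{113}$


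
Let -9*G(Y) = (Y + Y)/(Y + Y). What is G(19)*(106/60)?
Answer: -53/270 ≈ -0.19630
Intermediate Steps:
G(Y) = -1/9 (G(Y) = -(Y + Y)/(9*(Y + Y)) = -2*Y/(9*(2*Y)) = -2*Y*1/(2*Y)/9 = -1/9*1 = -1/9)
G(19)*(106/60) = -106/(9*60) = -1/9*53/30 = -53/270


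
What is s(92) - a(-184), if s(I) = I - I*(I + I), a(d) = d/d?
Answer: -16837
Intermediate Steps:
a(d) = 1
s(I) = I - 2*I² (s(I) = I - I*2*I = I - 2*I²)
s(92) - a(-184) = 92*(1 - 2*92) - 1*1 = 92*(1 - 184) - 1 = 92*(-183) - 1 = -16836 - 1 = -16837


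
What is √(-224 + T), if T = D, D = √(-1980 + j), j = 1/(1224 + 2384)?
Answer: √(-182247296 + 451*I*√6443742778)/902 ≈ 1.4793 + 15.04*I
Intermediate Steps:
j = 1/3608 ≈ 0.00027716
D = I*√6443742778/1804 (D = √(-1980 + 1/3608) = √(-7143839/3608) = I*√6443742778/1804 ≈ 44.497*I)
T = I*√6443742778/1804 ≈ 44.497*I
√(-224 + T) = √(-224 + I*√6443742778/1804)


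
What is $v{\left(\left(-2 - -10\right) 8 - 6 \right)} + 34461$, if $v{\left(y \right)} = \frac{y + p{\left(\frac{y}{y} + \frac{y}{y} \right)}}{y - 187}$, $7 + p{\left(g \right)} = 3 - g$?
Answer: $\frac{4445417}{129} \approx 34461.0$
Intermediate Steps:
$p{\left(g \right)} = -4 - g$ ($p{\left(g \right)} = -7 - \left(-3 + g\right) = -4 - g$)
$v{\left(y \right)} = \frac{-6 + y}{-187 + y}$ ($v{\left(y \right)} = \frac{y - \left(4 + \frac{2 y}{y}\right)}{y - 187} = \frac{y - 6}{-187 + y} = \frac{-6 + y}{-187 + y}$)
$v{\left(\left(-2 - -10\right) 8 - 6 \right)} + 34461 = \frac{-6 - \left(6 - \left(-2 - -10\right) 8\right)}{-187 - \left(6 - \left(-2 - -10\right) 8\right)} + 34461 = \frac{-6 - \left(6 - \left(-2 + 10\right) 8\right)}{-187 - \left(6 - \left(-2 + 10\right) 8\right)} + 34461 = \frac{-6 + \left(8 \cdot 8 - 6\right)}{-187 + \left(8 \cdot 8 - 6\right)} + 34461 = \frac{-6 + \left(64 - 6\right)}{-187 + \left(64 - 6\right)} + 34461 = \frac{-6 + 58}{-187 + 58} + 34461 = \frac{1}{-129} \cdot 52 + 34461 = \left(- \frac{1}{129}\right) 52 + 34461 = - \frac{52}{129} + 34461 = \frac{4445417}{129}$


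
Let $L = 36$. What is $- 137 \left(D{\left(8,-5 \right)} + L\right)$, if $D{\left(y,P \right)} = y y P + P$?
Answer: $39593$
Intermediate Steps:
$D{\left(y,P \right)} = P + P y^{2}$ ($D{\left(y,P \right)} = y^{2} P + P = P y^{2} + P = P + P y^{2}$)
$- 137 \left(D{\left(8,-5 \right)} + L\right) = - 137 \left(- 5 \left(1 + 8^{2}\right) + 36\right) = - 137 \left(- 5 \left(1 + 64\right) + 36\right) = - 137 \left(\left(-5\right) 65 + 36\right) = - 137 \left(-325 + 36\right) = \left(-137\right) \left(-289\right) = 39593$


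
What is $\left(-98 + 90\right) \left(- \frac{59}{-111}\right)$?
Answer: $- \frac{472}{111} \approx -4.2523$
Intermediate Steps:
$\left(-98 + 90\right) \left(- \frac{59}{-111}\right) = - 8 \left(\left(-59\right) \left(- \frac{1}{111}\right)\right) = \left(-8\right) \frac{59}{111} = - \frac{472}{111}$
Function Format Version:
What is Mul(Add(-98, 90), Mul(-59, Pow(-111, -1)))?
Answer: Rational(-472, 111) ≈ -4.2523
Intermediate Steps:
Mul(Add(-98, 90), Mul(-59, Pow(-111, -1))) = Mul(-8, Mul(-59, Rational(-1, 111))) = Mul(-8, Rational(59, 111)) = Rational(-472, 111)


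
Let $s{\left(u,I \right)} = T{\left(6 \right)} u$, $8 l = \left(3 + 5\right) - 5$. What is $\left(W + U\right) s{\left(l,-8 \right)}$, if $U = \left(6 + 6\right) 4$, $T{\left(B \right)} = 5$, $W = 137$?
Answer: $\frac{2775}{8} \approx 346.88$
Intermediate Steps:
$l = \frac{3}{8}$ ($l = \frac{\left(3 + 5\right) - 5}{8} = \frac{8 - 5}{8} = \frac{1}{8} \cdot 3 = \frac{3}{8} \approx 0.375$)
$s{\left(u,I \right)} = 5 u$
$U = 48$ ($U = 12 \cdot 4 = 48$)
$\left(W + U\right) s{\left(l,-8 \right)} = \left(137 + 48\right) 5 \cdot \frac{3}{8} = 185 \cdot \frac{15}{8} = \frac{2775}{8}$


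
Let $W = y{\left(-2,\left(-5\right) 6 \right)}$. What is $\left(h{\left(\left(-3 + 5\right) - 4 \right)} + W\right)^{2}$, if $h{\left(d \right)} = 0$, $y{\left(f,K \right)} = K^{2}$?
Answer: $810000$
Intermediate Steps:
$W = 900$ ($W = \left(\left(-5\right) 6\right)^{2} = \left(-30\right)^{2} = 900$)
$\left(h{\left(\left(-3 + 5\right) - 4 \right)} + W\right)^{2} = \left(0 + 900\right)^{2} = 900^{2} = 810000$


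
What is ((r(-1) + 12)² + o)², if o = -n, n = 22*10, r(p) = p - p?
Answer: 5776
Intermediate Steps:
r(p) = 0
n = 220
o = -220 (o = -1*220 = -220)
((r(-1) + 12)² + o)² = ((0 + 12)² - 220)² = (12² - 220)² = (144 - 220)² = (-76)² = 5776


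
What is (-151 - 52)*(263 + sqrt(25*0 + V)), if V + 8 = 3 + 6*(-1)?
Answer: -53389 - 203*I*sqrt(11) ≈ -53389.0 - 673.27*I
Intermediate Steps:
V = -11 (V = -8 + (3 + 6*(-1)) = -8 + (3 - 6) = -8 - 3 = -11)
(-151 - 52)*(263 + sqrt(25*0 + V)) = (-151 - 52)*(263 + sqrt(25*0 - 11)) = -203*(263 + sqrt(0 - 11)) = -203*(263 + sqrt(-11)) = -203*(263 + I*sqrt(11)) = -53389 - 203*I*sqrt(11)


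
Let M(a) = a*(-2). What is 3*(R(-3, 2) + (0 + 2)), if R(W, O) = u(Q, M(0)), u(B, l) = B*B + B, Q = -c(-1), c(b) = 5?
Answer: 66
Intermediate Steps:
M(a) = -2*a
Q = -5 (Q = -1*5 = -5)
u(B, l) = B + B² (u(B, l) = B² + B = B + B²)
R(W, O) = 20 (R(W, O) = -5*(1 - 5) = -5*(-4) = 20)
3*(R(-3, 2) + (0 + 2)) = 3*(20 + (0 + 2)) = 3*(20 + 2) = 3*22 = 66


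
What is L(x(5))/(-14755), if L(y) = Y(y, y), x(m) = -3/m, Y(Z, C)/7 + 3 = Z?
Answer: 126/73775 ≈ 0.0017079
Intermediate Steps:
Y(Z, C) = -21 + 7*Z
L(y) = -21 + 7*y
L(x(5))/(-14755) = (-21 + 7*(-3/5))/(-14755) = (-21 + 7*(-3*⅕))*(-1/14755) = (-21 + 7*(-⅗))*(-1/14755) = (-21 - 21/5)*(-1/14755) = -126/5*(-1/14755) = 126/73775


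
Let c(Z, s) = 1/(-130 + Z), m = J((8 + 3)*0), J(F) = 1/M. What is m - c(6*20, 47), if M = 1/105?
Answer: 1051/10 ≈ 105.10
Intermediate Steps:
M = 1/105 ≈ 0.0095238
J(F) = 105 (J(F) = 1/(1/105) = 105)
m = 105
m - c(6*20, 47) = 105 - 1/(-130 + 6*20) = 105 - 1/(-130 + 120) = 105 - 1/(-10) = 105 - 1*(-1/10) = 105 + 1/10 = 1051/10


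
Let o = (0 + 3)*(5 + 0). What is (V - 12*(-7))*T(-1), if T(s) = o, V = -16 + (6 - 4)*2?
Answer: 1080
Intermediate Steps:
o = 15 (o = 3*5 = 15)
V = -12 (V = -16 + 2*2 = -16 + 4 = -12)
T(s) = 15
(V - 12*(-7))*T(-1) = (-12 - 12*(-7))*15 = (-12 + 84)*15 = 72*15 = 1080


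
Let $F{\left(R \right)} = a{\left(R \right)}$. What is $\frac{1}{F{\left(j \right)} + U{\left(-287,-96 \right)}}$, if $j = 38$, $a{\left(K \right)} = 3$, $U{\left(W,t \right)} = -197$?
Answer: $- \frac{1}{194} \approx -0.0051546$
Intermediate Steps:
$F{\left(R \right)} = 3$
$\frac{1}{F{\left(j \right)} + U{\left(-287,-96 \right)}} = \frac{1}{3 - 197} = \frac{1}{-194} = - \frac{1}{194}$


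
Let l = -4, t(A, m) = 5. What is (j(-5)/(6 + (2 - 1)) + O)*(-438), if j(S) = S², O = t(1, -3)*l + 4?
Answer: 38106/7 ≈ 5443.7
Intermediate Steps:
O = -16 (O = 5*(-4) + 4 = -20 + 4 = -16)
(j(-5)/(6 + (2 - 1)) + O)*(-438) = ((-5)²/(6 + (2 - 1)) - 16)*(-438) = (25/(6 + 1) - 16)*(-438) = (25/7 - 16)*(-438) = -87/7*(-438) = 38106/7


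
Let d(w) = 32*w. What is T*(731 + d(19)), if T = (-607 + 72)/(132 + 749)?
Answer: -716365/881 ≈ -813.13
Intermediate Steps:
T = -535/881 ≈ -0.60726
T*(731 + d(19)) = -535*(731 + 32*19)/881 = -535*(731 + 608)/881 = -535/881*1339 = -716365/881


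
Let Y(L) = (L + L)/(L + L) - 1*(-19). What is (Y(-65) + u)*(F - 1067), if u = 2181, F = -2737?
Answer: -8372604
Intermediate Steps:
Y(L) = 20 (Y(L) = (2*L)/((2*L)) + 19 = (2*L)*(1/(2*L)) + 19 = 1 + 19 = 20)
(Y(-65) + u)*(F - 1067) = (20 + 2181)*(-2737 - 1067) = 2201*(-3804) = -8372604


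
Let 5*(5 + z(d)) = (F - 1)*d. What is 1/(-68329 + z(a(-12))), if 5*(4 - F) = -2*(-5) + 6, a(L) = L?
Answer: -25/1708338 ≈ -1.4634e-5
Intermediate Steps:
F = ⅘ (F = 4 - (-2*(-5) + 6)/5 = 4 - (10 + 6)/5 = 4 - ⅕*16 = 4 - 16/5 = ⅘ ≈ 0.80000)
z(d) = -5 - d/25 (z(d) = -5 + ((⅘ - 1)*d)/5 = -5 + (-d/5)/5 = -5 - d/25)
1/(-68329 + z(a(-12))) = 1/(-68329 + (-5 - 1/25*(-12))) = 1/(-68329 + (-5 + 12/25)) = 1/(-68329 - 113/25) = 1/(-1708338/25) = -25/1708338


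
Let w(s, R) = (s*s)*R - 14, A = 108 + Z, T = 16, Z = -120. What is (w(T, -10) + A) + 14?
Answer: -2572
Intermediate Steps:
A = -12 (A = 108 - 120 = -12)
w(s, R) = -14 + R*s**2 (w(s, R) = s**2*R - 14 = R*s**2 - 14 = -14 + R*s**2)
(w(T, -10) + A) + 14 = ((-14 - 10*16**2) - 12) + 14 = ((-14 - 10*256) - 12) + 14 = ((-14 - 2560) - 12) + 14 = (-2574 - 12) + 14 = -2586 + 14 = -2572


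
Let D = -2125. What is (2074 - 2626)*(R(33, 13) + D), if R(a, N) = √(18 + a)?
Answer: 1173000 - 552*√51 ≈ 1.1691e+6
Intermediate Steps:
(2074 - 2626)*(R(33, 13) + D) = (2074 - 2626)*(√(18 + 33) - 2125) = -552*(√51 - 2125) = -552*(-2125 + √51) = 1173000 - 552*√51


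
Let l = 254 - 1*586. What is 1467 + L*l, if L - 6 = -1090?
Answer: 361355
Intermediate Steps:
l = -332 (l = 254 - 586 = -332)
L = -1084 (L = 6 - 1090 = -1084)
1467 + L*l = 1467 - 1084*(-332) = 1467 + 359888 = 361355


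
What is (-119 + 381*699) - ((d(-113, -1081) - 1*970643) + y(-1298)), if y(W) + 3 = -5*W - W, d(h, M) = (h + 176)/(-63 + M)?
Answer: 1406042415/1144 ≈ 1.2291e+6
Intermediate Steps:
d(h, M) = (176 + h)/(-63 + M)
y(W) = -3 - 6*W (y(W) = -3 + (-5*W - W) = -3 - 6*W)
(-119 + 381*699) - ((d(-113, -1081) - 1*970643) + y(-1298)) = (-119 + 381*699) - (((176 - 113)/(-63 - 1081) - 1*970643) + (-3 - 6*(-1298))) = (-119 + 266319) - ((63/(-1144) - 970643) + (-3 + 7788)) = 266200 - ((-1/1144*63 - 970643) + 7785) = 266200 - ((-63/1144 - 970643) + 7785) = 266200 - (-1110415655/1144 + 7785) = 266200 - 1*(-1101509615/1144) = 266200 + 1101509615/1144 = 1406042415/1144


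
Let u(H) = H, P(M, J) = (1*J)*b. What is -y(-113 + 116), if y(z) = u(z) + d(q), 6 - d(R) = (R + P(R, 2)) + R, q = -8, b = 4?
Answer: -17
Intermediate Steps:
P(M, J) = 4*J (P(M, J) = (1*J)*4 = J*4 = 4*J)
d(R) = -2 - 2*R (d(R) = 6 - ((R + 4*2) + R) = 6 - ((R + 8) + R) = 6 - ((8 + R) + R) = 6 - (8 + 2*R) = 6 + (-8 - 2*R) = -2 - 2*R)
y(z) = 14 + z (y(z) = z + (-2 - 2*(-8)) = z + (-2 + 16) = z + 14 = 14 + z)
-y(-113 + 116) = -(14 + (-113 + 116)) = -(14 + 3) = -1*17 = -17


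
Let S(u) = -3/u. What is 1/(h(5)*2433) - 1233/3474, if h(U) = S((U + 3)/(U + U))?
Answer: -5001359/14087070 ≈ -0.35503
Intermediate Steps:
h(U) = -6*U/(3 + U) (h(U) = -3*(U + U)/(U + 3) = -3*2*U/(3 + U) = -6*U/(3 + U))
1/(h(5)*2433) - 1233/3474 = 1/(-6*5/(3 + 5)*2433) - 1233/3474 = (1/2433)/(-6*5/8) - 1233*1/3474 = (1/2433)/(-6*5*⅛) - 137/386 = (1/2433)/(-15/4) - 137/386 = -4/15*1/2433 - 137/386 = -4/36495 - 137/386 = -5001359/14087070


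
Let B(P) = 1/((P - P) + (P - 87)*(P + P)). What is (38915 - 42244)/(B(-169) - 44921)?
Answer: 288051712/3886924287 ≈ 0.074108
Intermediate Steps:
B(P) = 1/(2*P*(-87 + P)) (B(P) = 1/(0 + (-87 + P)*(2*P)) = 1/(0 + 2*P*(-87 + P)) = 1/(2*P*(-87 + P)))
(38915 - 42244)/(B(-169) - 44921) = (38915 - 42244)/((½)/(-169*(-87 - 169)) - 44921) = -3329/((½)*(-1/169)/(-256) - 44921) = -3329/((½)*(-1/169)*(-1/256) - 44921) = -3329/(1/86528 - 44921) = -3329/(-3886924287/86528) = -3329*(-86528/3886924287) = 288051712/3886924287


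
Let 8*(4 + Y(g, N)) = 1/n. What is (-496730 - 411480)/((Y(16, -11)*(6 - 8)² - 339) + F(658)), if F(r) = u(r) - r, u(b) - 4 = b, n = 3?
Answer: 1089852/421 ≈ 2588.7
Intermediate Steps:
u(b) = 4 + b
F(r) = 4 (F(r) = (4 + r) - r = 4)
Y(g, N) = -95/24 (Y(g, N) = -4 + (⅛)/3 = -4 + (⅛)*(⅓) = -4 + 1/24 = -95/24)
(-496730 - 411480)/((Y(16, -11)*(6 - 8)² - 339) + F(658)) = (-496730 - 411480)/((-95*(6 - 8)²/24 - 339) + 4) = -908210/((-95/24*(-2)² - 339) + 4) = -908210/((-95/24*4 - 339) + 4) = -908210/((-95/6 - 339) + 4) = -908210/(-2129/6 + 4) = -908210/(-2105/6) = -908210*(-6/2105) = 1089852/421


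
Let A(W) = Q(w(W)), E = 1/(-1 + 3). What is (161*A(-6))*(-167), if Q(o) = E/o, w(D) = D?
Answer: 26887/12 ≈ 2240.6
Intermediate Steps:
E = ½ (E = 1/2 = ½ ≈ 0.50000)
Q(o) = 1/(2*o)
A(W) = 1/(2*W)
(161*A(-6))*(-167) = (161*((½)/(-6)))*(-167) = (161*((½)*(-⅙)))*(-167) = (161*(-1/12))*(-167) = -161/12*(-167) = 26887/12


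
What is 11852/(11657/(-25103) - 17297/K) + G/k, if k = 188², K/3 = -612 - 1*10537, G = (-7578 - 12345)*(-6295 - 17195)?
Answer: 2909792048032491/12236455076 ≈ 2.3780e+5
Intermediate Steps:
G = 467991270 (G = -19923*(-23490) = 467991270)
K = -33447 (K = 3*(-612 - 1*10537) = 3*(-612 - 10537) = 3*(-11149) = -33447)
k = 35344
11852/(11657/(-25103) - 17297/K) + G/k = 11852/(11657/(-25103) - 17297/(-33447)) + 467991270/35344 = 11852/(11657*(-1/25103) - 17297*(-1/33447)) + 467991270*(1/35344) = 11852/(-11657/25103 + 17297/33447) + 233995635/17672 = 11852/(44314912/839620041) + 233995635/17672 = 11852*(839620041/44314912) + 233995635/17672 = 2487794181483/11078728 + 233995635/17672 = 2909792048032491/12236455076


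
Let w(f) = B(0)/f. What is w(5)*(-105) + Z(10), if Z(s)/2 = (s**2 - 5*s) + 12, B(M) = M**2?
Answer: 124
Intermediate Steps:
w(f) = 0 (w(f) = 0**2/f = 0/f = 0)
Z(s) = 24 - 10*s + 2*s**2 (Z(s) = 2*((s**2 - 5*s) + 12) = 2*(12 + s**2 - 5*s) = 24 - 10*s + 2*s**2)
w(5)*(-105) + Z(10) = 0*(-105) + (24 - 10*10 + 2*10**2) = 0 + (24 - 100 + 2*100) = 0 + (24 - 100 + 200) = 0 + 124 = 124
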